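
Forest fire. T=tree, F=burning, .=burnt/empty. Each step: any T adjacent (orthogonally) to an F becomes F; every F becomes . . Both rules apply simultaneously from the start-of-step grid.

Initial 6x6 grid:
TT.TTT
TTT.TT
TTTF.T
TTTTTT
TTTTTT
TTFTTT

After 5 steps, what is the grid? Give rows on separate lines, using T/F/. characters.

Step 1: 5 trees catch fire, 2 burn out
  TT.TTT
  TTT.TT
  TTF..T
  TTTFTT
  TTFTTT
  TF.FTT
Step 2: 8 trees catch fire, 5 burn out
  TT.TTT
  TTF.TT
  TF...T
  TTF.FT
  TF.FTT
  F...FT
Step 3: 7 trees catch fire, 8 burn out
  TT.TTT
  TF..TT
  F....T
  TF...F
  F...FT
  .....F
Step 4: 5 trees catch fire, 7 burn out
  TF.TTT
  F...TT
  .....F
  F.....
  .....F
  ......
Step 5: 2 trees catch fire, 5 burn out
  F..TTT
  ....TF
  ......
  ......
  ......
  ......

F..TTT
....TF
......
......
......
......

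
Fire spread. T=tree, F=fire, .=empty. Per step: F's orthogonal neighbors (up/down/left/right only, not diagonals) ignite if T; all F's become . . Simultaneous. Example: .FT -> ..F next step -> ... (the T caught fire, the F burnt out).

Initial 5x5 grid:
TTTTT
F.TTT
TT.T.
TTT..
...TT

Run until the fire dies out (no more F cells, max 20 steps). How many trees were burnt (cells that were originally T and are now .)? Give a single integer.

Step 1: +2 fires, +1 burnt (F count now 2)
Step 2: +3 fires, +2 burnt (F count now 3)
Step 3: +2 fires, +3 burnt (F count now 2)
Step 4: +3 fires, +2 burnt (F count now 3)
Step 5: +2 fires, +3 burnt (F count now 2)
Step 6: +2 fires, +2 burnt (F count now 2)
Step 7: +0 fires, +2 burnt (F count now 0)
Fire out after step 7
Initially T: 16, now '.': 23
Total burnt (originally-T cells now '.'): 14

Answer: 14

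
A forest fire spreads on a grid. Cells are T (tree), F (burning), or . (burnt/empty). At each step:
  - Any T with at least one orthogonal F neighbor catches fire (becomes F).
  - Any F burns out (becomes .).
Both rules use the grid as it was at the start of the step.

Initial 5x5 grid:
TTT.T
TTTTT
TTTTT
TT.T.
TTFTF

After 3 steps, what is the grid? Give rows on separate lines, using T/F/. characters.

Step 1: 2 trees catch fire, 2 burn out
  TTT.T
  TTTTT
  TTTTT
  TT.T.
  TF.F.
Step 2: 3 trees catch fire, 2 burn out
  TTT.T
  TTTTT
  TTTTT
  TF.F.
  F....
Step 3: 3 trees catch fire, 3 burn out
  TTT.T
  TTTTT
  TFTFT
  F....
  .....

TTT.T
TTTTT
TFTFT
F....
.....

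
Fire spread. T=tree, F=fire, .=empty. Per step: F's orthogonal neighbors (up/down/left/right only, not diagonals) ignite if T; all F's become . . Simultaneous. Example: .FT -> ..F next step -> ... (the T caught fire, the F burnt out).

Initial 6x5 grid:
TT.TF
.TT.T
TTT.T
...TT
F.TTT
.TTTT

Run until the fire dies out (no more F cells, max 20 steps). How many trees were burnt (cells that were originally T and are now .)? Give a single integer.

Answer: 12

Derivation:
Step 1: +2 fires, +2 burnt (F count now 2)
Step 2: +1 fires, +2 burnt (F count now 1)
Step 3: +1 fires, +1 burnt (F count now 1)
Step 4: +2 fires, +1 burnt (F count now 2)
Step 5: +2 fires, +2 burnt (F count now 2)
Step 6: +2 fires, +2 burnt (F count now 2)
Step 7: +1 fires, +2 burnt (F count now 1)
Step 8: +1 fires, +1 burnt (F count now 1)
Step 9: +0 fires, +1 burnt (F count now 0)
Fire out after step 9
Initially T: 19, now '.': 23
Total burnt (originally-T cells now '.'): 12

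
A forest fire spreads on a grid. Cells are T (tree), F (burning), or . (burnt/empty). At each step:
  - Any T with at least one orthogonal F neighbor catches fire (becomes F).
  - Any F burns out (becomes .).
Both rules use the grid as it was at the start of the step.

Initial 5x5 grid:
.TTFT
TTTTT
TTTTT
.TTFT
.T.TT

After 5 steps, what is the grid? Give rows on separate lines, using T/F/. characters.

Step 1: 7 trees catch fire, 2 burn out
  .TF.F
  TTTFT
  TTTFT
  .TF.F
  .T.FT
Step 2: 7 trees catch fire, 7 burn out
  .F...
  TTF.F
  TTF.F
  .F...
  .T..F
Step 3: 3 trees catch fire, 7 burn out
  .....
  TF...
  TF...
  .....
  .F...
Step 4: 2 trees catch fire, 3 burn out
  .....
  F....
  F....
  .....
  .....
Step 5: 0 trees catch fire, 2 burn out
  .....
  .....
  .....
  .....
  .....

.....
.....
.....
.....
.....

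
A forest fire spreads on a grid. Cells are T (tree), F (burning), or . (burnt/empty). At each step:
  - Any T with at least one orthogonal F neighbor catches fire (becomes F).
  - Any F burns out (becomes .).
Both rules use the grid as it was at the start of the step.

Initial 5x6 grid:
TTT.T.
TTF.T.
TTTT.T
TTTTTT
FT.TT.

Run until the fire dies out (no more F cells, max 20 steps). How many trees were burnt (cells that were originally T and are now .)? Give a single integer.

Step 1: +5 fires, +2 burnt (F count now 5)
Step 2: +7 fires, +5 burnt (F count now 7)
Step 3: +2 fires, +7 burnt (F count now 2)
Step 4: +2 fires, +2 burnt (F count now 2)
Step 5: +2 fires, +2 burnt (F count now 2)
Step 6: +1 fires, +2 burnt (F count now 1)
Step 7: +0 fires, +1 burnt (F count now 0)
Fire out after step 7
Initially T: 21, now '.': 28
Total burnt (originally-T cells now '.'): 19

Answer: 19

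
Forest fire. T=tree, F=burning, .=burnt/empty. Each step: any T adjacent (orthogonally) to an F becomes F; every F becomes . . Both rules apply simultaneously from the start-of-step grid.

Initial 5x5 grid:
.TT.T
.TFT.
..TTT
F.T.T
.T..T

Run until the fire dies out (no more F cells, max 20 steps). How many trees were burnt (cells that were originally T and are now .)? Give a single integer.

Answer: 10

Derivation:
Step 1: +4 fires, +2 burnt (F count now 4)
Step 2: +3 fires, +4 burnt (F count now 3)
Step 3: +1 fires, +3 burnt (F count now 1)
Step 4: +1 fires, +1 burnt (F count now 1)
Step 5: +1 fires, +1 burnt (F count now 1)
Step 6: +0 fires, +1 burnt (F count now 0)
Fire out after step 6
Initially T: 12, now '.': 23
Total burnt (originally-T cells now '.'): 10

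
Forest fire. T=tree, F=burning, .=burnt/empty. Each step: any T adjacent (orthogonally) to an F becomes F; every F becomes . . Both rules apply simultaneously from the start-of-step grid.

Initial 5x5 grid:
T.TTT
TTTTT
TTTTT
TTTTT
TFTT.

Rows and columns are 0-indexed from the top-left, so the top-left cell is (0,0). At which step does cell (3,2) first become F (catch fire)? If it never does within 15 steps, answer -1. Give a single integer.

Step 1: cell (3,2)='T' (+3 fires, +1 burnt)
Step 2: cell (3,2)='F' (+4 fires, +3 burnt)
  -> target ignites at step 2
Step 3: cell (3,2)='.' (+4 fires, +4 burnt)
Step 4: cell (3,2)='.' (+4 fires, +4 burnt)
Step 5: cell (3,2)='.' (+4 fires, +4 burnt)
Step 6: cell (3,2)='.' (+2 fires, +4 burnt)
Step 7: cell (3,2)='.' (+1 fires, +2 burnt)
Step 8: cell (3,2)='.' (+0 fires, +1 burnt)
  fire out at step 8

2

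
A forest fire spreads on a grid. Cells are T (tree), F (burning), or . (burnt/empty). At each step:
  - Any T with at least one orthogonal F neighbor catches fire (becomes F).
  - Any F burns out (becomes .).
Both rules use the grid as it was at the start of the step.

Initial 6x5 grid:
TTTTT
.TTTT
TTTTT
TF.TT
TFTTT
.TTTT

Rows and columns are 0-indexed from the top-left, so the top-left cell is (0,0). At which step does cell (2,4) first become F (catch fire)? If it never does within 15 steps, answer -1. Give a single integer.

Step 1: cell (2,4)='T' (+5 fires, +2 burnt)
Step 2: cell (2,4)='T' (+5 fires, +5 burnt)
Step 3: cell (2,4)='T' (+6 fires, +5 burnt)
Step 4: cell (2,4)='F' (+6 fires, +6 burnt)
  -> target ignites at step 4
Step 5: cell (2,4)='.' (+2 fires, +6 burnt)
Step 6: cell (2,4)='.' (+1 fires, +2 burnt)
Step 7: cell (2,4)='.' (+0 fires, +1 burnt)
  fire out at step 7

4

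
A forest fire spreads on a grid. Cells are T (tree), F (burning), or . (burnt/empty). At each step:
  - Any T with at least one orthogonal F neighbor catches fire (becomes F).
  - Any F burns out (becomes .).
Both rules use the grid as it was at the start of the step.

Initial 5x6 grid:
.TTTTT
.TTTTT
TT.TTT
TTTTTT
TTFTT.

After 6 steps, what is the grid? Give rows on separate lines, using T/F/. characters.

Step 1: 3 trees catch fire, 1 burn out
  .TTTTT
  .TTTTT
  TT.TTT
  TTFTTT
  TF.FT.
Step 2: 4 trees catch fire, 3 burn out
  .TTTTT
  .TTTTT
  TT.TTT
  TF.FTT
  F...F.
Step 3: 4 trees catch fire, 4 burn out
  .TTTTT
  .TTTTT
  TF.FTT
  F...FT
  ......
Step 4: 5 trees catch fire, 4 burn out
  .TTTTT
  .FTFTT
  F...FT
  .....F
  ......
Step 5: 5 trees catch fire, 5 burn out
  .FTFTT
  ..F.FT
  .....F
  ......
  ......
Step 6: 3 trees catch fire, 5 burn out
  ..F.FT
  .....F
  ......
  ......
  ......

..F.FT
.....F
......
......
......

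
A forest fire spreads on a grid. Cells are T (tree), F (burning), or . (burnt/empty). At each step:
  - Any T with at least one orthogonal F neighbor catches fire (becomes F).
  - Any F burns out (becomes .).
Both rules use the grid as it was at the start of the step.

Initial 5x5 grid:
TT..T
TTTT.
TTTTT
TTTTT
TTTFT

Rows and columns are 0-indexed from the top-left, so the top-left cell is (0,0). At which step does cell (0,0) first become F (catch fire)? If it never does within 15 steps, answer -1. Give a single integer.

Step 1: cell (0,0)='T' (+3 fires, +1 burnt)
Step 2: cell (0,0)='T' (+4 fires, +3 burnt)
Step 3: cell (0,0)='T' (+5 fires, +4 burnt)
Step 4: cell (0,0)='T' (+3 fires, +5 burnt)
Step 5: cell (0,0)='T' (+2 fires, +3 burnt)
Step 6: cell (0,0)='T' (+2 fires, +2 burnt)
Step 7: cell (0,0)='F' (+1 fires, +2 burnt)
  -> target ignites at step 7
Step 8: cell (0,0)='.' (+0 fires, +1 burnt)
  fire out at step 8

7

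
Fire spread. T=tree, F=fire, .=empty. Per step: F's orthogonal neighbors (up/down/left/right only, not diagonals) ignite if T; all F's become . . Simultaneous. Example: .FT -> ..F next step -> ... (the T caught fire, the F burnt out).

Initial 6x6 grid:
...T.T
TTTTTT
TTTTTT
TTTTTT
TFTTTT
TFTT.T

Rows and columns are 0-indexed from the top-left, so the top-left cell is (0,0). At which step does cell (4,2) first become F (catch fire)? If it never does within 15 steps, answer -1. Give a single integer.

Step 1: cell (4,2)='F' (+5 fires, +2 burnt)
  -> target ignites at step 1
Step 2: cell (4,2)='.' (+5 fires, +5 burnt)
Step 3: cell (4,2)='.' (+5 fires, +5 burnt)
Step 4: cell (4,2)='.' (+5 fires, +5 burnt)
Step 5: cell (4,2)='.' (+4 fires, +5 burnt)
Step 6: cell (4,2)='.' (+3 fires, +4 burnt)
Step 7: cell (4,2)='.' (+1 fires, +3 burnt)
Step 8: cell (4,2)='.' (+1 fires, +1 burnt)
Step 9: cell (4,2)='.' (+0 fires, +1 burnt)
  fire out at step 9

1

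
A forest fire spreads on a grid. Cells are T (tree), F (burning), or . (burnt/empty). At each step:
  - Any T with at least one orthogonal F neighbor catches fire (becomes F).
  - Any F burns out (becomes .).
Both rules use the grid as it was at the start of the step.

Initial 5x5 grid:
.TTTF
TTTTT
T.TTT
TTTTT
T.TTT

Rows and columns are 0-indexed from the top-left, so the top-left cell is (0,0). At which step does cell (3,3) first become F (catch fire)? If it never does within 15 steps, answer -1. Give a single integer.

Step 1: cell (3,3)='T' (+2 fires, +1 burnt)
Step 2: cell (3,3)='T' (+3 fires, +2 burnt)
Step 3: cell (3,3)='T' (+4 fires, +3 burnt)
Step 4: cell (3,3)='F' (+4 fires, +4 burnt)
  -> target ignites at step 4
Step 5: cell (3,3)='.' (+3 fires, +4 burnt)
Step 6: cell (3,3)='.' (+3 fires, +3 burnt)
Step 7: cell (3,3)='.' (+1 fires, +3 burnt)
Step 8: cell (3,3)='.' (+1 fires, +1 burnt)
Step 9: cell (3,3)='.' (+0 fires, +1 burnt)
  fire out at step 9

4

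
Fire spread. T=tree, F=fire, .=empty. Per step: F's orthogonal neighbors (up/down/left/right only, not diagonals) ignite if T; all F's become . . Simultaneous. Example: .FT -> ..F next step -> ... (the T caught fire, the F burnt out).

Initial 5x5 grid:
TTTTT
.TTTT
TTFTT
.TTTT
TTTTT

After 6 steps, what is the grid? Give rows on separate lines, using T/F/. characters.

Step 1: 4 trees catch fire, 1 burn out
  TTTTT
  .TFTT
  TF.FT
  .TFTT
  TTTTT
Step 2: 8 trees catch fire, 4 burn out
  TTFTT
  .F.FT
  F...F
  .F.FT
  TTFTT
Step 3: 6 trees catch fire, 8 burn out
  TF.FT
  ....F
  .....
  ....F
  TF.FT
Step 4: 4 trees catch fire, 6 burn out
  F...F
  .....
  .....
  .....
  F...F
Step 5: 0 trees catch fire, 4 burn out
  .....
  .....
  .....
  .....
  .....
Step 6: 0 trees catch fire, 0 burn out
  .....
  .....
  .....
  .....
  .....

.....
.....
.....
.....
.....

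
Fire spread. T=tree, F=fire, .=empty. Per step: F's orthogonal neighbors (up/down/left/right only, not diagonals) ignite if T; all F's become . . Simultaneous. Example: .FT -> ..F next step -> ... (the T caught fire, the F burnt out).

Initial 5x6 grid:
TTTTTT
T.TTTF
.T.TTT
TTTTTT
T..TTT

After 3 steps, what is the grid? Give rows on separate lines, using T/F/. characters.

Step 1: 3 trees catch fire, 1 burn out
  TTTTTF
  T.TTF.
  .T.TTF
  TTTTTT
  T..TTT
Step 2: 4 trees catch fire, 3 burn out
  TTTTF.
  T.TF..
  .T.TF.
  TTTTTF
  T..TTT
Step 3: 5 trees catch fire, 4 burn out
  TTTF..
  T.F...
  .T.F..
  TTTTF.
  T..TTF

TTTF..
T.F...
.T.F..
TTTTF.
T..TTF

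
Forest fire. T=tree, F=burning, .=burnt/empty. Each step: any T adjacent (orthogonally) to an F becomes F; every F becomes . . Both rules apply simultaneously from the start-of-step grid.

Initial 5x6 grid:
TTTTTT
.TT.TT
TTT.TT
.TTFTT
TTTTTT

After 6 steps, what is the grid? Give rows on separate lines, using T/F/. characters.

Step 1: 3 trees catch fire, 1 burn out
  TTTTTT
  .TT.TT
  TTT.TT
  .TF.FT
  TTTFTT
Step 2: 6 trees catch fire, 3 burn out
  TTTTTT
  .TT.TT
  TTF.FT
  .F...F
  TTF.FT
Step 3: 6 trees catch fire, 6 burn out
  TTTTTT
  .TF.FT
  TF...F
  ......
  TF...F
Step 4: 6 trees catch fire, 6 burn out
  TTFTFT
  .F...F
  F.....
  ......
  F.....
Step 5: 3 trees catch fire, 6 burn out
  TF.F.F
  ......
  ......
  ......
  ......
Step 6: 1 trees catch fire, 3 burn out
  F.....
  ......
  ......
  ......
  ......

F.....
......
......
......
......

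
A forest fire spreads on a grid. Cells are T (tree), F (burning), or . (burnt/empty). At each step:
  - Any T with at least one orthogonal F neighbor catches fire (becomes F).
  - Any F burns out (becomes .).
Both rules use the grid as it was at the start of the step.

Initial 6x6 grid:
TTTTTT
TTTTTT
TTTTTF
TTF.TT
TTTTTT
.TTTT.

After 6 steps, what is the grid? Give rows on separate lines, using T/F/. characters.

Step 1: 6 trees catch fire, 2 burn out
  TTTTTT
  TTTTTF
  TTFTF.
  TF..TF
  TTFTTT
  .TTTT.
Step 2: 11 trees catch fire, 6 burn out
  TTTTTF
  TTFTF.
  TF.F..
  F...F.
  TF.FTF
  .TFTT.
Step 3: 9 trees catch fire, 11 burn out
  TTFTF.
  TF.F..
  F.....
  ......
  F...F.
  .F.FT.
Step 4: 4 trees catch fire, 9 burn out
  TF.F..
  F.....
  ......
  ......
  ......
  ....F.
Step 5: 1 trees catch fire, 4 burn out
  F.....
  ......
  ......
  ......
  ......
  ......
Step 6: 0 trees catch fire, 1 burn out
  ......
  ......
  ......
  ......
  ......
  ......

......
......
......
......
......
......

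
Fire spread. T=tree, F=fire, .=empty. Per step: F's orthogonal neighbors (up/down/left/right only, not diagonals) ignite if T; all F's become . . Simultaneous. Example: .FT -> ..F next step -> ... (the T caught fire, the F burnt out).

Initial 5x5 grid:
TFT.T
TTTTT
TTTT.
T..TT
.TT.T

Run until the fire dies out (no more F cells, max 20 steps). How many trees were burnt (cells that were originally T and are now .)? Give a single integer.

Step 1: +3 fires, +1 burnt (F count now 3)
Step 2: +3 fires, +3 burnt (F count now 3)
Step 3: +3 fires, +3 burnt (F count now 3)
Step 4: +3 fires, +3 burnt (F count now 3)
Step 5: +2 fires, +3 burnt (F count now 2)
Step 6: +1 fires, +2 burnt (F count now 1)
Step 7: +1 fires, +1 burnt (F count now 1)
Step 8: +0 fires, +1 burnt (F count now 0)
Fire out after step 8
Initially T: 18, now '.': 23
Total burnt (originally-T cells now '.'): 16

Answer: 16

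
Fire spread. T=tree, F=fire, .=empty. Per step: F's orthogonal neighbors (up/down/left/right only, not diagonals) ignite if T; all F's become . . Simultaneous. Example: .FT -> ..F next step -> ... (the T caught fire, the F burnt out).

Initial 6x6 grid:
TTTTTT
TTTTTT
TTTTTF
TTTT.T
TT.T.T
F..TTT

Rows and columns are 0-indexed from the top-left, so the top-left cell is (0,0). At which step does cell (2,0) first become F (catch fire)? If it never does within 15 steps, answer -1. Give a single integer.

Step 1: cell (2,0)='T' (+4 fires, +2 burnt)
Step 2: cell (2,0)='T' (+6 fires, +4 burnt)
Step 3: cell (2,0)='F' (+7 fires, +6 burnt)
  -> target ignites at step 3
Step 4: cell (2,0)='.' (+7 fires, +7 burnt)
Step 5: cell (2,0)='.' (+4 fires, +7 burnt)
Step 6: cell (2,0)='.' (+1 fires, +4 burnt)
Step 7: cell (2,0)='.' (+0 fires, +1 burnt)
  fire out at step 7

3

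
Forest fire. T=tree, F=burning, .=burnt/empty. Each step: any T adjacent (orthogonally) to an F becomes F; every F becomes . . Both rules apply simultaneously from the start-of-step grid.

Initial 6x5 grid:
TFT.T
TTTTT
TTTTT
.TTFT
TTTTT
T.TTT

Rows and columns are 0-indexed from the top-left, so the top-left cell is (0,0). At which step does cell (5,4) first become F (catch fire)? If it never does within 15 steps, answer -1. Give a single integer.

Step 1: cell (5,4)='T' (+7 fires, +2 burnt)
Step 2: cell (5,4)='T' (+10 fires, +7 burnt)
Step 3: cell (5,4)='F' (+5 fires, +10 burnt)
  -> target ignites at step 3
Step 4: cell (5,4)='.' (+2 fires, +5 burnt)
Step 5: cell (5,4)='.' (+1 fires, +2 burnt)
Step 6: cell (5,4)='.' (+0 fires, +1 burnt)
  fire out at step 6

3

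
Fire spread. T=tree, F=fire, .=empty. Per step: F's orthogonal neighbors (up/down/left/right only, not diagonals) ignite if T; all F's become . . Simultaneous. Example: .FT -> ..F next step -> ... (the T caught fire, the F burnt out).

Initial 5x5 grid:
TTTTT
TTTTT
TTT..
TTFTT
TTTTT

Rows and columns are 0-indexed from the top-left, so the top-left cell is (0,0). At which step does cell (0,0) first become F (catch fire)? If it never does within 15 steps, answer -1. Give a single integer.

Step 1: cell (0,0)='T' (+4 fires, +1 burnt)
Step 2: cell (0,0)='T' (+6 fires, +4 burnt)
Step 3: cell (0,0)='T' (+6 fires, +6 burnt)
Step 4: cell (0,0)='T' (+4 fires, +6 burnt)
Step 5: cell (0,0)='F' (+2 fires, +4 burnt)
  -> target ignites at step 5
Step 6: cell (0,0)='.' (+0 fires, +2 burnt)
  fire out at step 6

5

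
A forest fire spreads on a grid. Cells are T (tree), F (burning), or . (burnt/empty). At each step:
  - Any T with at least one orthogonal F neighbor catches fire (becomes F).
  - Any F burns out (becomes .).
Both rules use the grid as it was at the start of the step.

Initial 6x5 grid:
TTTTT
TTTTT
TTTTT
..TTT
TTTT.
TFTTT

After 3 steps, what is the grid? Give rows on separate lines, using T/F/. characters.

Step 1: 3 trees catch fire, 1 burn out
  TTTTT
  TTTTT
  TTTTT
  ..TTT
  TFTT.
  F.FTT
Step 2: 3 trees catch fire, 3 burn out
  TTTTT
  TTTTT
  TTTTT
  ..TTT
  F.FT.
  ...FT
Step 3: 3 trees catch fire, 3 burn out
  TTTTT
  TTTTT
  TTTTT
  ..FTT
  ...F.
  ....F

TTTTT
TTTTT
TTTTT
..FTT
...F.
....F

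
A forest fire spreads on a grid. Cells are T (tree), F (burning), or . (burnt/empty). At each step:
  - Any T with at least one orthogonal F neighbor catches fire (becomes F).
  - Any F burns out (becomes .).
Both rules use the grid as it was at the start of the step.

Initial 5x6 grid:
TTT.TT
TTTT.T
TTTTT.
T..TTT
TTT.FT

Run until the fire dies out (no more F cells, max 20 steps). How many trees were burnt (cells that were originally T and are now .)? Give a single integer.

Step 1: +2 fires, +1 burnt (F count now 2)
Step 2: +3 fires, +2 burnt (F count now 3)
Step 3: +1 fires, +3 burnt (F count now 1)
Step 4: +2 fires, +1 burnt (F count now 2)
Step 5: +2 fires, +2 burnt (F count now 2)
Step 6: +3 fires, +2 burnt (F count now 3)
Step 7: +3 fires, +3 burnt (F count now 3)
Step 8: +2 fires, +3 burnt (F count now 2)
Step 9: +1 fires, +2 burnt (F count now 1)
Step 10: +1 fires, +1 burnt (F count now 1)
Step 11: +0 fires, +1 burnt (F count now 0)
Fire out after step 11
Initially T: 23, now '.': 27
Total burnt (originally-T cells now '.'): 20

Answer: 20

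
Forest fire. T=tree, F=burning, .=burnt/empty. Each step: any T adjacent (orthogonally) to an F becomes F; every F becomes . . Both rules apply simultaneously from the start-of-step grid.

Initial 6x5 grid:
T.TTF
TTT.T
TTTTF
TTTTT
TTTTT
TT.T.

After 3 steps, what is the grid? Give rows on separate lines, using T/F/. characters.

Step 1: 4 trees catch fire, 2 burn out
  T.TF.
  TTT.F
  TTTF.
  TTTTF
  TTTTT
  TT.T.
Step 2: 4 trees catch fire, 4 burn out
  T.F..
  TTT..
  TTF..
  TTTF.
  TTTTF
  TT.T.
Step 3: 4 trees catch fire, 4 burn out
  T....
  TTF..
  TF...
  TTF..
  TTTF.
  TT.T.

T....
TTF..
TF...
TTF..
TTTF.
TT.T.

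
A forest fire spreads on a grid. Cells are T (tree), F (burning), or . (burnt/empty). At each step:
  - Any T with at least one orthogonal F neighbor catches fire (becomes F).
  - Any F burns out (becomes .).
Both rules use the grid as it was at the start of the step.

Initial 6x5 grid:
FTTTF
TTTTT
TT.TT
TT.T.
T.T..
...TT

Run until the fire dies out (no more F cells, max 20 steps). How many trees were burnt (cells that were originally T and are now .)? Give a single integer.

Step 1: +4 fires, +2 burnt (F count now 4)
Step 2: +5 fires, +4 burnt (F count now 5)
Step 3: +4 fires, +5 burnt (F count now 4)
Step 4: +3 fires, +4 burnt (F count now 3)
Step 5: +0 fires, +3 burnt (F count now 0)
Fire out after step 5
Initially T: 19, now '.': 27
Total burnt (originally-T cells now '.'): 16

Answer: 16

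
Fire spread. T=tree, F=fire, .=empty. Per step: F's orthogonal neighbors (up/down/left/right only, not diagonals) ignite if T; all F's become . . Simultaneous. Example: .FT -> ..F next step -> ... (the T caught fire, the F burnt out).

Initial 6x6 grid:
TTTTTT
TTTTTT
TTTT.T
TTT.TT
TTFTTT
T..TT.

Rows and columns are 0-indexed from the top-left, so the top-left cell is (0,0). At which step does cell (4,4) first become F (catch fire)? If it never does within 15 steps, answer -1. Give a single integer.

Step 1: cell (4,4)='T' (+3 fires, +1 burnt)
Step 2: cell (4,4)='F' (+5 fires, +3 burnt)
  -> target ignites at step 2
Step 3: cell (4,4)='.' (+8 fires, +5 burnt)
Step 4: cell (4,4)='.' (+5 fires, +8 burnt)
Step 5: cell (4,4)='.' (+5 fires, +5 burnt)
Step 6: cell (4,4)='.' (+3 fires, +5 burnt)
Step 7: cell (4,4)='.' (+1 fires, +3 burnt)
Step 8: cell (4,4)='.' (+0 fires, +1 burnt)
  fire out at step 8

2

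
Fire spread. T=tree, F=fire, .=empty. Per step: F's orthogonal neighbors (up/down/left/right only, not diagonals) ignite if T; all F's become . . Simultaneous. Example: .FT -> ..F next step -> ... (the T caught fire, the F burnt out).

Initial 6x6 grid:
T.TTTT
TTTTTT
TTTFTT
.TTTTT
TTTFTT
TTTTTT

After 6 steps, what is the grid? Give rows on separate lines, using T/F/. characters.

Step 1: 7 trees catch fire, 2 burn out
  T.TTTT
  TTTFTT
  TTF.FT
  .TTFTT
  TTF.FT
  TTTFTT
Step 2: 11 trees catch fire, 7 burn out
  T.TFTT
  TTF.FT
  TF...F
  .TF.FT
  TF...F
  TTF.FT
Step 3: 10 trees catch fire, 11 burn out
  T.F.FT
  TF...F
  F.....
  .F...F
  F.....
  TF...F
Step 4: 3 trees catch fire, 10 burn out
  T....F
  F.....
  ......
  ......
  ......
  F.....
Step 5: 1 trees catch fire, 3 burn out
  F.....
  ......
  ......
  ......
  ......
  ......
Step 6: 0 trees catch fire, 1 burn out
  ......
  ......
  ......
  ......
  ......
  ......

......
......
......
......
......
......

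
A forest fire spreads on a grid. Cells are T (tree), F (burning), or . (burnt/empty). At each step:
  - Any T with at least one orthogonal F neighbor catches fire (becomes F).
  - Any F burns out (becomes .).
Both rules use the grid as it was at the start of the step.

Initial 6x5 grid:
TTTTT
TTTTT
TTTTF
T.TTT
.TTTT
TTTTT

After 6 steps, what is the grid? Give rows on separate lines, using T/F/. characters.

Step 1: 3 trees catch fire, 1 burn out
  TTTTT
  TTTTF
  TTTF.
  T.TTF
  .TTTT
  TTTTT
Step 2: 5 trees catch fire, 3 burn out
  TTTTF
  TTTF.
  TTF..
  T.TF.
  .TTTF
  TTTTT
Step 3: 6 trees catch fire, 5 burn out
  TTTF.
  TTF..
  TF...
  T.F..
  .TTF.
  TTTTF
Step 4: 5 trees catch fire, 6 burn out
  TTF..
  TF...
  F....
  T....
  .TF..
  TTTF.
Step 5: 5 trees catch fire, 5 burn out
  TF...
  F....
  .....
  F....
  .F...
  TTF..
Step 6: 2 trees catch fire, 5 burn out
  F....
  .....
  .....
  .....
  .....
  TF...

F....
.....
.....
.....
.....
TF...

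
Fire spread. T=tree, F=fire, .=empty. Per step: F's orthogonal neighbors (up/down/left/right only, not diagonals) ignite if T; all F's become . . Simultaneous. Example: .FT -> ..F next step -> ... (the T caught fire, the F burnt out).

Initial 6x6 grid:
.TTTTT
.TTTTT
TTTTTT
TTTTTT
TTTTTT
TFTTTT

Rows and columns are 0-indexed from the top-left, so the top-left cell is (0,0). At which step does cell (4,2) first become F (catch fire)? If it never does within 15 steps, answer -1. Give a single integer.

Step 1: cell (4,2)='T' (+3 fires, +1 burnt)
Step 2: cell (4,2)='F' (+4 fires, +3 burnt)
  -> target ignites at step 2
Step 3: cell (4,2)='.' (+5 fires, +4 burnt)
Step 4: cell (4,2)='.' (+6 fires, +5 burnt)
Step 5: cell (4,2)='.' (+5 fires, +6 burnt)
Step 6: cell (4,2)='.' (+4 fires, +5 burnt)
Step 7: cell (4,2)='.' (+3 fires, +4 burnt)
Step 8: cell (4,2)='.' (+2 fires, +3 burnt)
Step 9: cell (4,2)='.' (+1 fires, +2 burnt)
Step 10: cell (4,2)='.' (+0 fires, +1 burnt)
  fire out at step 10

2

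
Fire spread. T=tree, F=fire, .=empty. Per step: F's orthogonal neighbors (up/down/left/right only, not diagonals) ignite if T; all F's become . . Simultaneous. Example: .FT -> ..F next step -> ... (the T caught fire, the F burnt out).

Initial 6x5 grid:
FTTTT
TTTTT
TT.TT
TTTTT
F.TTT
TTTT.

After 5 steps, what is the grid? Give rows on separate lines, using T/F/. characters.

Step 1: 4 trees catch fire, 2 burn out
  .FTTT
  FTTTT
  TT.TT
  FTTTT
  ..TTT
  FTTT.
Step 2: 5 trees catch fire, 4 burn out
  ..FTT
  .FTTT
  FT.TT
  .FTTT
  ..TTT
  .FTT.
Step 3: 5 trees catch fire, 5 burn out
  ...FT
  ..FTT
  .F.TT
  ..FTT
  ..TTT
  ..FT.
Step 4: 5 trees catch fire, 5 burn out
  ....F
  ...FT
  ...TT
  ...FT
  ..FTT
  ...F.
Step 5: 4 trees catch fire, 5 burn out
  .....
  ....F
  ...FT
  ....F
  ...FT
  .....

.....
....F
...FT
....F
...FT
.....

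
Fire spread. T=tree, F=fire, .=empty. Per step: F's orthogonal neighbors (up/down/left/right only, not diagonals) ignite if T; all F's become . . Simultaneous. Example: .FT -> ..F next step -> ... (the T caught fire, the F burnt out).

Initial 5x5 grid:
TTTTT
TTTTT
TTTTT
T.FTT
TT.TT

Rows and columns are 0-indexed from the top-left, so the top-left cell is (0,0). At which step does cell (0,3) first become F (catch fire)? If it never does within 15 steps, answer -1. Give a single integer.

Step 1: cell (0,3)='T' (+2 fires, +1 burnt)
Step 2: cell (0,3)='T' (+5 fires, +2 burnt)
Step 3: cell (0,3)='T' (+6 fires, +5 burnt)
Step 4: cell (0,3)='F' (+5 fires, +6 burnt)
  -> target ignites at step 4
Step 5: cell (0,3)='.' (+3 fires, +5 burnt)
Step 6: cell (0,3)='.' (+1 fires, +3 burnt)
Step 7: cell (0,3)='.' (+0 fires, +1 burnt)
  fire out at step 7

4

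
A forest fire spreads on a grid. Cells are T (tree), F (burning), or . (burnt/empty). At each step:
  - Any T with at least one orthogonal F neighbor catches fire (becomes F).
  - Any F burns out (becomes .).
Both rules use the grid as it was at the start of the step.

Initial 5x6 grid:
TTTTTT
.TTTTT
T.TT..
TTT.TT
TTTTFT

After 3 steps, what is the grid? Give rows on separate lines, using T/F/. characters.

Step 1: 3 trees catch fire, 1 burn out
  TTTTTT
  .TTTTT
  T.TT..
  TTT.FT
  TTTF.F
Step 2: 2 trees catch fire, 3 burn out
  TTTTTT
  .TTTTT
  T.TT..
  TTT..F
  TTF...
Step 3: 2 trees catch fire, 2 burn out
  TTTTTT
  .TTTTT
  T.TT..
  TTF...
  TF....

TTTTTT
.TTTTT
T.TT..
TTF...
TF....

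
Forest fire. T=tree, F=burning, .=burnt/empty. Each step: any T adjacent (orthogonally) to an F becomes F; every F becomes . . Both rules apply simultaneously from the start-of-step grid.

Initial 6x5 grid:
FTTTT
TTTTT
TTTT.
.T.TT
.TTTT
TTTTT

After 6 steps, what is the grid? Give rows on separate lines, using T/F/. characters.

Step 1: 2 trees catch fire, 1 burn out
  .FTTT
  FTTTT
  TTTT.
  .T.TT
  .TTTT
  TTTTT
Step 2: 3 trees catch fire, 2 burn out
  ..FTT
  .FTTT
  FTTT.
  .T.TT
  .TTTT
  TTTTT
Step 3: 3 trees catch fire, 3 burn out
  ...FT
  ..FTT
  .FTT.
  .T.TT
  .TTTT
  TTTTT
Step 4: 4 trees catch fire, 3 burn out
  ....F
  ...FT
  ..FT.
  .F.TT
  .TTTT
  TTTTT
Step 5: 3 trees catch fire, 4 burn out
  .....
  ....F
  ...F.
  ...TT
  .FTTT
  TTTTT
Step 6: 3 trees catch fire, 3 burn out
  .....
  .....
  .....
  ...FT
  ..FTT
  TFTTT

.....
.....
.....
...FT
..FTT
TFTTT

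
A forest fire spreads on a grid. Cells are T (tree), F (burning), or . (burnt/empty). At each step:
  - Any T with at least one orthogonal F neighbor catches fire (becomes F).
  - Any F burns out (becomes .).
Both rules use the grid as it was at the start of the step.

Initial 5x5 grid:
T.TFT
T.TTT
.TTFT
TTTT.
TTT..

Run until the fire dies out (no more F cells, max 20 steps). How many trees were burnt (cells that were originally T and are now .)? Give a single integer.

Answer: 15

Derivation:
Step 1: +6 fires, +2 burnt (F count now 6)
Step 2: +4 fires, +6 burnt (F count now 4)
Step 3: +2 fires, +4 burnt (F count now 2)
Step 4: +2 fires, +2 burnt (F count now 2)
Step 5: +1 fires, +2 burnt (F count now 1)
Step 6: +0 fires, +1 burnt (F count now 0)
Fire out after step 6
Initially T: 17, now '.': 23
Total burnt (originally-T cells now '.'): 15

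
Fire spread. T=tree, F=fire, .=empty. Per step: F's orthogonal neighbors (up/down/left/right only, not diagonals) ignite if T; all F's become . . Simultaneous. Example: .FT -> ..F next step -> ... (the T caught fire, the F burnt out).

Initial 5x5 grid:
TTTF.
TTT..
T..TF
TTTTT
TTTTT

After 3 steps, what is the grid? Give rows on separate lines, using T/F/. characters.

Step 1: 3 trees catch fire, 2 burn out
  TTF..
  TTT..
  T..F.
  TTTTF
  TTTTT
Step 2: 4 trees catch fire, 3 burn out
  TF...
  TTF..
  T....
  TTTF.
  TTTTF
Step 3: 4 trees catch fire, 4 burn out
  F....
  TF...
  T....
  TTF..
  TTTF.

F....
TF...
T....
TTF..
TTTF.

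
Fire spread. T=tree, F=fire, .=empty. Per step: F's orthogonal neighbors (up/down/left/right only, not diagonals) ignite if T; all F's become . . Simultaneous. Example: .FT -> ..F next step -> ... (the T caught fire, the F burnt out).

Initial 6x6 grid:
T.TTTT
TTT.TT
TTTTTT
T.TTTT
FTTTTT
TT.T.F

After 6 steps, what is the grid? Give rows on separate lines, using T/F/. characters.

Step 1: 4 trees catch fire, 2 burn out
  T.TTTT
  TTT.TT
  TTTTTT
  F.TTTT
  .FTTTF
  FT.T..
Step 2: 5 trees catch fire, 4 burn out
  T.TTTT
  TTT.TT
  FTTTTT
  ..TTTF
  ..FTF.
  .F.T..
Step 3: 6 trees catch fire, 5 burn out
  T.TTTT
  FTT.TT
  .FTTTF
  ..FTF.
  ...F..
  ...T..
Step 4: 7 trees catch fire, 6 burn out
  F.TTTT
  .FT.TF
  ..FTF.
  ...F..
  ......
  ...F..
Step 5: 4 trees catch fire, 7 burn out
  ..TTTF
  ..F.F.
  ...F..
  ......
  ......
  ......
Step 6: 2 trees catch fire, 4 burn out
  ..FTF.
  ......
  ......
  ......
  ......
  ......

..FTF.
......
......
......
......
......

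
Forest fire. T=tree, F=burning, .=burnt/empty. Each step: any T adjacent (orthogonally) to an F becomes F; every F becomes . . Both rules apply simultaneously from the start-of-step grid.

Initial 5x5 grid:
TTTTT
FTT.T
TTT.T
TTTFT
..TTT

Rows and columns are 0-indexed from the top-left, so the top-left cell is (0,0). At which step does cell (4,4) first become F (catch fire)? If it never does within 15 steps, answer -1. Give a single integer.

Step 1: cell (4,4)='T' (+6 fires, +2 burnt)
Step 2: cell (4,4)='F' (+9 fires, +6 burnt)
  -> target ignites at step 2
Step 3: cell (4,4)='.' (+2 fires, +9 burnt)
Step 4: cell (4,4)='.' (+2 fires, +2 burnt)
Step 5: cell (4,4)='.' (+0 fires, +2 burnt)
  fire out at step 5

2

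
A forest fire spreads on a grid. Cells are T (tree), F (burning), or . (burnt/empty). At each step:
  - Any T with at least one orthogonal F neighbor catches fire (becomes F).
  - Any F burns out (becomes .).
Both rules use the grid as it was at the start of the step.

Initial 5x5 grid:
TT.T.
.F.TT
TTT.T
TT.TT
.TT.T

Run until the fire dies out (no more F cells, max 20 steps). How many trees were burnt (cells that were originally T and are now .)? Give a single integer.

Answer: 9

Derivation:
Step 1: +2 fires, +1 burnt (F count now 2)
Step 2: +4 fires, +2 burnt (F count now 4)
Step 3: +2 fires, +4 burnt (F count now 2)
Step 4: +1 fires, +2 burnt (F count now 1)
Step 5: +0 fires, +1 burnt (F count now 0)
Fire out after step 5
Initially T: 16, now '.': 18
Total burnt (originally-T cells now '.'): 9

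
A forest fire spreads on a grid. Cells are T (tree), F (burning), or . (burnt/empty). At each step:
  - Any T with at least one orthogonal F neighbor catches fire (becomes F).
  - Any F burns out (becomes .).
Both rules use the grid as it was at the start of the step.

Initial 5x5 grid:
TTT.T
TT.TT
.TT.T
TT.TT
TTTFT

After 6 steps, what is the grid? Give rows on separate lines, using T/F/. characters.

Step 1: 3 trees catch fire, 1 burn out
  TTT.T
  TT.TT
  .TT.T
  TT.FT
  TTF.F
Step 2: 2 trees catch fire, 3 burn out
  TTT.T
  TT.TT
  .TT.T
  TT..F
  TF...
Step 3: 3 trees catch fire, 2 burn out
  TTT.T
  TT.TT
  .TT.F
  TF...
  F....
Step 4: 3 trees catch fire, 3 burn out
  TTT.T
  TT.TF
  .FT..
  F....
  .....
Step 5: 4 trees catch fire, 3 burn out
  TTT.F
  TF.F.
  ..F..
  .....
  .....
Step 6: 2 trees catch fire, 4 burn out
  TFT..
  F....
  .....
  .....
  .....

TFT..
F....
.....
.....
.....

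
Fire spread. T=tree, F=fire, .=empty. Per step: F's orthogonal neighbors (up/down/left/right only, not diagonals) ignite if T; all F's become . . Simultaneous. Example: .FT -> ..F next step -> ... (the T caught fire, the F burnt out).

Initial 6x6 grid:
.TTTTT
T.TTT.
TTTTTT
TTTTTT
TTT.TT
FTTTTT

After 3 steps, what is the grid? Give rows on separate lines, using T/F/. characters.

Step 1: 2 trees catch fire, 1 burn out
  .TTTTT
  T.TTT.
  TTTTTT
  TTTTTT
  FTT.TT
  .FTTTT
Step 2: 3 trees catch fire, 2 burn out
  .TTTTT
  T.TTT.
  TTTTTT
  FTTTTT
  .FT.TT
  ..FTTT
Step 3: 4 trees catch fire, 3 burn out
  .TTTTT
  T.TTT.
  FTTTTT
  .FTTTT
  ..F.TT
  ...FTT

.TTTTT
T.TTT.
FTTTTT
.FTTTT
..F.TT
...FTT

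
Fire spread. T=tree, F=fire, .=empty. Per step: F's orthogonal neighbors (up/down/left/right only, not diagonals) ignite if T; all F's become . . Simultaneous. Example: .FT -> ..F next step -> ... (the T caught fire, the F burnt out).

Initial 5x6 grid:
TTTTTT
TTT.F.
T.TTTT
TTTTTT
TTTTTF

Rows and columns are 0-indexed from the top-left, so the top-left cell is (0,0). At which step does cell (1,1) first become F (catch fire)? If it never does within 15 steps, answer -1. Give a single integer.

Step 1: cell (1,1)='T' (+4 fires, +2 burnt)
Step 2: cell (1,1)='T' (+6 fires, +4 burnt)
Step 3: cell (1,1)='T' (+4 fires, +6 burnt)
Step 4: cell (1,1)='T' (+4 fires, +4 burnt)
Step 5: cell (1,1)='F' (+4 fires, +4 burnt)
  -> target ignites at step 5
Step 6: cell (1,1)='.' (+2 fires, +4 burnt)
Step 7: cell (1,1)='.' (+1 fires, +2 burnt)
Step 8: cell (1,1)='.' (+0 fires, +1 burnt)
  fire out at step 8

5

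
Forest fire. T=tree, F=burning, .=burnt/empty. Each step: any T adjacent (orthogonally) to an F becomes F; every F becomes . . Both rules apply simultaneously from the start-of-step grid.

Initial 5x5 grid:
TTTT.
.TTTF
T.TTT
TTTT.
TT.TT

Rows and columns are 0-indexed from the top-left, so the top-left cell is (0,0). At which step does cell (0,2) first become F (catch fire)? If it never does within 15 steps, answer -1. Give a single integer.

Step 1: cell (0,2)='T' (+2 fires, +1 burnt)
Step 2: cell (0,2)='T' (+3 fires, +2 burnt)
Step 3: cell (0,2)='F' (+4 fires, +3 burnt)
  -> target ignites at step 3
Step 4: cell (0,2)='.' (+3 fires, +4 burnt)
Step 5: cell (0,2)='.' (+3 fires, +3 burnt)
Step 6: cell (0,2)='.' (+2 fires, +3 burnt)
Step 7: cell (0,2)='.' (+2 fires, +2 burnt)
Step 8: cell (0,2)='.' (+0 fires, +2 burnt)
  fire out at step 8

3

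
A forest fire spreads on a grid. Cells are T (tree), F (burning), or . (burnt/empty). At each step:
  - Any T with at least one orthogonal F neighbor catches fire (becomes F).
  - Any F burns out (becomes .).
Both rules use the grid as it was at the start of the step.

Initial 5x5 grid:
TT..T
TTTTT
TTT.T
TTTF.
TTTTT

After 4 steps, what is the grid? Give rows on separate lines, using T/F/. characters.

Step 1: 2 trees catch fire, 1 burn out
  TT..T
  TTTTT
  TTT.T
  TTF..
  TTTFT
Step 2: 4 trees catch fire, 2 burn out
  TT..T
  TTTTT
  TTF.T
  TF...
  TTF.F
Step 3: 4 trees catch fire, 4 burn out
  TT..T
  TTFTT
  TF..T
  F....
  TF...
Step 4: 4 trees catch fire, 4 burn out
  TT..T
  TF.FT
  F...T
  .....
  F....

TT..T
TF.FT
F...T
.....
F....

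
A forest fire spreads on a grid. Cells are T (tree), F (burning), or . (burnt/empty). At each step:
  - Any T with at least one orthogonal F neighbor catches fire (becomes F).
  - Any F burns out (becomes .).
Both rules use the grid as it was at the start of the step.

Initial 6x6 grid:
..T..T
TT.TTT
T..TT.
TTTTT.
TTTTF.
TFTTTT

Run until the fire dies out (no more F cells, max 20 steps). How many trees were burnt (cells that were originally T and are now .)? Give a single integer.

Answer: 23

Derivation:
Step 1: +6 fires, +2 burnt (F count now 6)
Step 2: +7 fires, +6 burnt (F count now 7)
Step 3: +4 fires, +7 burnt (F count now 4)
Step 4: +3 fires, +4 burnt (F count now 3)
Step 5: +2 fires, +3 burnt (F count now 2)
Step 6: +1 fires, +2 burnt (F count now 1)
Step 7: +0 fires, +1 burnt (F count now 0)
Fire out after step 7
Initially T: 24, now '.': 35
Total burnt (originally-T cells now '.'): 23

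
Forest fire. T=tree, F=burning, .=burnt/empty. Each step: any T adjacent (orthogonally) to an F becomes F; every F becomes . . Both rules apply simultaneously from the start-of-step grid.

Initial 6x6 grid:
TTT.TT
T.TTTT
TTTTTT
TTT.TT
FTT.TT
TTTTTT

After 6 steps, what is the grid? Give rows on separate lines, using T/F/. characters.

Step 1: 3 trees catch fire, 1 burn out
  TTT.TT
  T.TTTT
  TTTTTT
  FTT.TT
  .FT.TT
  FTTTTT
Step 2: 4 trees catch fire, 3 burn out
  TTT.TT
  T.TTTT
  FTTTTT
  .FT.TT
  ..F.TT
  .FTTTT
Step 3: 4 trees catch fire, 4 burn out
  TTT.TT
  F.TTTT
  .FTTTT
  ..F.TT
  ....TT
  ..FTTT
Step 4: 3 trees catch fire, 4 burn out
  FTT.TT
  ..TTTT
  ..FTTT
  ....TT
  ....TT
  ...FTT
Step 5: 4 trees catch fire, 3 burn out
  .FT.TT
  ..FTTT
  ...FTT
  ....TT
  ....TT
  ....FT
Step 6: 5 trees catch fire, 4 burn out
  ..F.TT
  ...FTT
  ....FT
  ....TT
  ....FT
  .....F

..F.TT
...FTT
....FT
....TT
....FT
.....F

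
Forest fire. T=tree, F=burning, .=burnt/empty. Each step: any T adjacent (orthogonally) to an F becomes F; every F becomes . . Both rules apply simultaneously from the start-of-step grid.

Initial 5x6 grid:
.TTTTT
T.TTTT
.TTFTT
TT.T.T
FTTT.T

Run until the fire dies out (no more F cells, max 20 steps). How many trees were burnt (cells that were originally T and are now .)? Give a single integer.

Step 1: +6 fires, +2 burnt (F count now 6)
Step 2: +8 fires, +6 burnt (F count now 8)
Step 3: +4 fires, +8 burnt (F count now 4)
Step 4: +3 fires, +4 burnt (F count now 3)
Step 5: +0 fires, +3 burnt (F count now 0)
Fire out after step 5
Initially T: 22, now '.': 29
Total burnt (originally-T cells now '.'): 21

Answer: 21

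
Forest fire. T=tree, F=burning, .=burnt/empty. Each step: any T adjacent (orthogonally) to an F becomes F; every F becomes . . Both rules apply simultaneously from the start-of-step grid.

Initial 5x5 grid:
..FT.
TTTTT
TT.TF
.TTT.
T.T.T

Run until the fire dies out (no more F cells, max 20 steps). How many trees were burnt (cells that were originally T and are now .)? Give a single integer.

Step 1: +4 fires, +2 burnt (F count now 4)
Step 2: +3 fires, +4 burnt (F count now 3)
Step 3: +3 fires, +3 burnt (F count now 3)
Step 4: +3 fires, +3 burnt (F count now 3)
Step 5: +0 fires, +3 burnt (F count now 0)
Fire out after step 5
Initially T: 15, now '.': 23
Total burnt (originally-T cells now '.'): 13

Answer: 13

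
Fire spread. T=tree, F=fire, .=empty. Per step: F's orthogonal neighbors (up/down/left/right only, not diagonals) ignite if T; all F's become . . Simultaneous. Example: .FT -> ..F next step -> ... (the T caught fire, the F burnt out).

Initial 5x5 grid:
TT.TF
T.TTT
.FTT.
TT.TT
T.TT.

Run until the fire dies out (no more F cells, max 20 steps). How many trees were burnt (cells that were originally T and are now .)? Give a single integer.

Answer: 13

Derivation:
Step 1: +4 fires, +2 burnt (F count now 4)
Step 2: +4 fires, +4 burnt (F count now 4)
Step 3: +2 fires, +4 burnt (F count now 2)
Step 4: +2 fires, +2 burnt (F count now 2)
Step 5: +1 fires, +2 burnt (F count now 1)
Step 6: +0 fires, +1 burnt (F count now 0)
Fire out after step 6
Initially T: 16, now '.': 22
Total burnt (originally-T cells now '.'): 13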